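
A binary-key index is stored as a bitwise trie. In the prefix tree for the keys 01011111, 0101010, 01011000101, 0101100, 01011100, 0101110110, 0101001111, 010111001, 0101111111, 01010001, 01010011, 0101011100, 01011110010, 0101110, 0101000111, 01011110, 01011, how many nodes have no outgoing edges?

9

Leaves are exactly the stored words that no other stored word extends.
Those words: "0101000111", "0101001111", "0101010", "0101011100", "01011000101", "010111001", "0101110110", "01011110010", "0101111111"
Leaf count: 9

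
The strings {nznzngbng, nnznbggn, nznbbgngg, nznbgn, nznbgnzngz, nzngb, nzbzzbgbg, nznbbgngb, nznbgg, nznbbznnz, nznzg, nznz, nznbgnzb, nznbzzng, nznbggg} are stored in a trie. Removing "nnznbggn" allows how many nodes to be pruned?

7

A node on "nnznbggn"'s path can go only if nothing else ends at it or branches off below it.
The suffix "nznbggn" (7 nodes) is used only by "nnznbggn"; the node for "n" still has the child "z", so pruning stops there.
Nodes removed: 7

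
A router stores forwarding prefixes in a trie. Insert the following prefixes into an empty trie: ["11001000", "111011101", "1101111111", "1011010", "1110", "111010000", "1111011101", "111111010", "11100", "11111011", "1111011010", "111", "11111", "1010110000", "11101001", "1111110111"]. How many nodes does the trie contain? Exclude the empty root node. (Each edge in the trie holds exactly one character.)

61

Trace insertions, counting only characters that open a new branch:
  "11001000" → 8 new (1, 1, 0, 0, 1, 0, 0, 0)
  "111011101" → prefix "11" already present; 7 new (1, 0, 1, 1, 1, 0, 1)
  "1101111111" → prefix "110" already present; 7 new (1, 1, 1, 1, 1, 1, 1)
  "1011010" → prefix "1" already present; 6 new (0, 1, 1, 0, 1, 0)
  "1110" → prefix "1110" already present; 0 new (none)
  "111010000" → prefix "11101" already present; 4 new (0, 0, 0, 0)
  "1111011101" → prefix "111" already present; 7 new (1, 0, 1, 1, 1, 0, 1)
  "111111010" → prefix "1111" already present; 5 new (1, 1, 0, 1, 0)
  "11100" → prefix "1110" already present; 1 new (0)
  "11111011" → prefix "11111" already present; 3 new (0, 1, 1)
  "1111011010" → prefix "1111011" already present; 3 new (0, 1, 0)
  "111" → prefix "111" already present; 0 new (none)
  "11111" → prefix "11111" already present; 0 new (none)
  "1010110000" → prefix "101" already present; 7 new (0, 1, 1, 0, 0, 0, 0)
  "11101001" → prefix "1110100" already present; 1 new (1)
  "1111110111" → prefix "11111101" already present; 2 new (1, 1)
Total nodes = 8 + 7 + 7 + 6 + 0 + 4 + 7 + 5 + 1 + 3 + 3 + 0 + 0 + 7 + 1 + 2 = 61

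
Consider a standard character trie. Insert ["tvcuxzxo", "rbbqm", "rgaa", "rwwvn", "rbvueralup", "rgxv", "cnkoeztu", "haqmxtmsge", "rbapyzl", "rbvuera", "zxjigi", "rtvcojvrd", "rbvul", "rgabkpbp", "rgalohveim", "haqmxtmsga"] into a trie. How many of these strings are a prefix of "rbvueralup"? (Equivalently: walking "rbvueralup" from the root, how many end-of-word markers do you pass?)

2

Walk "rbvueralup" from the root; an end-of-word marker is hit whenever a stored word is a prefix of "rbvueralup".
Prefixes of the query that are stored words: "rbvuera", "rbvueralup"
Count: 2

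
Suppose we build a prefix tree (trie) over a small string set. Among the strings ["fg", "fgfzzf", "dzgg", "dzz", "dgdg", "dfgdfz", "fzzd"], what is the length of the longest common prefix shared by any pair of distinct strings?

Equivalently: take the maximum, over all pairs, of their longest common prefix length.
e.g. "dzgg" and "dzz" share the prefix "dz" of length 2; no pair shares a longer one.
Longest shared-prefix length: 2

2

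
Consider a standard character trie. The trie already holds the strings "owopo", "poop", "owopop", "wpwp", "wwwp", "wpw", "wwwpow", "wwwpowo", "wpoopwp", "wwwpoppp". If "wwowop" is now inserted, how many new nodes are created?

4

The longest prefix of "wwowop" already in the trie is "ww" (length 2).
New nodes needed: |"wwowop"| − 2 = 6 − 2 = 4.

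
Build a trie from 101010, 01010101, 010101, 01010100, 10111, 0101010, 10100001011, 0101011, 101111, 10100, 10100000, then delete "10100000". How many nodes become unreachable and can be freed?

A node on "10100000"'s path can go only if nothing else ends at it or branches off below it.
The suffix "0" (1 node) is used only by "10100000"; the node for "1010000" still has the child "1", so pruning stops there.
Nodes removed: 1

1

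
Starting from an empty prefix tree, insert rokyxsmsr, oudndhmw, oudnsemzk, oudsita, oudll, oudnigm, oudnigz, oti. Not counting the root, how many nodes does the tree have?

34

For each word, the new-node count is its length minus the longest prefix already in the trie:
  "rokyxsmsr" → 9 new (r, o, k, y, x, s, m, s, r)
  "oudndhmw" → 8 new (o, u, d, n, d, h, m, w)
  "oudnsemzk" → prefix "oudn" already present; 5 new (s, e, m, z, k)
  "oudsita" → prefix "oud" already present; 4 new (s, i, t, a)
  "oudll" → prefix "oud" already present; 2 new (l, l)
  "oudnigm" → prefix "oudn" already present; 3 new (i, g, m)
  "oudnigz" → prefix "oudnig" already present; 1 new (z)
  "oti" → prefix "o" already present; 2 new (t, i)
Total nodes = 9 + 8 + 5 + 4 + 2 + 3 + 1 + 2 = 34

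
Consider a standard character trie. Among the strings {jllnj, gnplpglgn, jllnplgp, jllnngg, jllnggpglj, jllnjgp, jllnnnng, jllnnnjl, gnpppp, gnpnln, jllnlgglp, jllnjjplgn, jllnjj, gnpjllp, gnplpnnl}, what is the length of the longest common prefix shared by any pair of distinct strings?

6

Look for the deepest trie node that still has at least two words in its subtree.
e.g. "jllnjj" and "jllnjjplgn" share the prefix "jllnjj" of length 6; no pair shares a longer one.
Longest shared-prefix length: 6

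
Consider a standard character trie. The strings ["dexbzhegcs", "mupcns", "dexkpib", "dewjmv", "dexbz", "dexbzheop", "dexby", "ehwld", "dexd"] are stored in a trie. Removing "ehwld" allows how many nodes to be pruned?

5

A node on "ehwld"'s path can go only if nothing else ends at it or branches off below it.
No other word shares any prefix with "ehwld", so all 5 of its nodes go.
Nodes removed: 5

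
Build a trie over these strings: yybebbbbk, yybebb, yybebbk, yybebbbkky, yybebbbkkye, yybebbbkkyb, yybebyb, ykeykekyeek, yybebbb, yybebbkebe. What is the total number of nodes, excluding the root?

30

Insert word by word; a character creates a node only if that edge doesn't already exist:
  "yybebbbbk" → 9 new (y, y, b, e, b, b, b, b, k)
  "yybebb" → prefix "yybebb" already present; 0 new (none)
  "yybebbk" → prefix "yybebb" already present; 1 new (k)
  "yybebbbkky" → prefix "yybebbb" already present; 3 new (k, k, y)
  "yybebbbkkye" → prefix "yybebbbkky" already present; 1 new (e)
  "yybebbbkkyb" → prefix "yybebbbkky" already present; 1 new (b)
  "yybebyb" → prefix "yybeb" already present; 2 new (y, b)
  "ykeykekyeek" → prefix "y" already present; 10 new (k, e, y, k, e, k, y, e, e, k)
  "yybebbb" → prefix "yybebbb" already present; 0 new (none)
  "yybebbkebe" → prefix "yybebbk" already present; 3 new (e, b, e)
Total nodes = 9 + 0 + 1 + 3 + 1 + 1 + 2 + 10 + 0 + 3 = 30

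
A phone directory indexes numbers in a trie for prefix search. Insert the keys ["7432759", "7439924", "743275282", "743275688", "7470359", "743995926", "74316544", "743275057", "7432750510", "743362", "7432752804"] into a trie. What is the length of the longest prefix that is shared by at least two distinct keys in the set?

8

Equivalently: take the maximum, over all pairs, of their longest common prefix length.
e.g. "7432750510" and "743275057" share the prefix "74327505" of length 8; no pair shares a longer one.
Longest shared-prefix length: 8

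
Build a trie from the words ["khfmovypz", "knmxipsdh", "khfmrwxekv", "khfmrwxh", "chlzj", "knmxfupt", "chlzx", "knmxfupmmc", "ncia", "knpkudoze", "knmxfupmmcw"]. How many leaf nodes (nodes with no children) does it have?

10

Leaves are exactly the stored words that no other stored word extends.
Those words: "chlzj", "chlzx", "khfmovypz", "khfmrwxekv", "khfmrwxh", "knmxfupmmcw", "knmxfupt", "knmxipsdh", "knpkudoze", "ncia"
Leaf count: 10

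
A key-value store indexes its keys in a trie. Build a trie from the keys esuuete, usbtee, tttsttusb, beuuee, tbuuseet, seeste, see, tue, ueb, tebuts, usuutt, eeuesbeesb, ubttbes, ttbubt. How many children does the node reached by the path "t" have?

Follow the path "t" to its node, then look at its outgoing edges.
Characters that immediately follow "t" among the stored strings: {b, e, t, u}.
That node has 4 child edges.

4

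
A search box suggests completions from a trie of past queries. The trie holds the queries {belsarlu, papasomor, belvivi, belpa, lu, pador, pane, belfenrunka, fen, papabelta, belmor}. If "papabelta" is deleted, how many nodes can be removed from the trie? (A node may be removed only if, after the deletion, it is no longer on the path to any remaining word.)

After clearing the end-marker at "papabelta", prune upward until reaching a node still needed by another word.
The suffix "belta" (5 nodes) is used only by "papabelta"; the node for "papa" still has the child "s", so pruning stops there.
Nodes removed: 5

5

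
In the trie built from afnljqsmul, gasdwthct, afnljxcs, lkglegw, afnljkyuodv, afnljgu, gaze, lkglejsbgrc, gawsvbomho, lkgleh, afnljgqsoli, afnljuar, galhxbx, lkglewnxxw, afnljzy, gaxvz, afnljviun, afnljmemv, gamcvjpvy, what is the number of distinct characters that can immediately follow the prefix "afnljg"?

Follow the path "afnljg" to its node, then look at its outgoing edges.
Distinct next characters after "afnljg": q, u.
That node has 2 child edges.

2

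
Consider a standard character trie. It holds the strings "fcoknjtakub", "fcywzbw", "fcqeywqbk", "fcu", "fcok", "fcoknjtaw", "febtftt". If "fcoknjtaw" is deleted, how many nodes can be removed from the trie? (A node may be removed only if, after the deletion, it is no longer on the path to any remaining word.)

1

After clearing the end-marker at "fcoknjtaw", prune upward until reaching a node still needed by another word.
The suffix "w" (1 node) is used only by "fcoknjtaw"; the node for "fcoknjta" still has the child "k", so pruning stops there.
Nodes removed: 1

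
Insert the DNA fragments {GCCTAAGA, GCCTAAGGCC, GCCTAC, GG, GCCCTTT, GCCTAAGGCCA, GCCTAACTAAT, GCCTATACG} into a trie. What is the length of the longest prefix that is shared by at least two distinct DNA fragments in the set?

10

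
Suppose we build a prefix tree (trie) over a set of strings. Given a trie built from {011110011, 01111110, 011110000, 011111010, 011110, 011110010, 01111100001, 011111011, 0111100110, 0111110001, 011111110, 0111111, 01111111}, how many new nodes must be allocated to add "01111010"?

2

"011110" is already a path in the trie; the remaining "10" must be added.
New nodes needed: |"01111010"| − 6 = 8 − 6 = 2.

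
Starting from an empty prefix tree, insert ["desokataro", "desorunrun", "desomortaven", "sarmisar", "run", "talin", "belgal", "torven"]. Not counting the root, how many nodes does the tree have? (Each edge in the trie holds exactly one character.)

For each word, the new-node count is its length minus the longest prefix already in the trie:
  "desokataro" → 10 new (d, e, s, o, k, a, t, a, r, o)
  "desorunrun" → prefix "deso" already present; 6 new (r, u, n, r, u, n)
  "desomortaven" → prefix "deso" already present; 8 new (m, o, r, t, a, v, e, n)
  "sarmisar" → 8 new (s, a, r, m, i, s, a, r)
  "run" → 3 new (r, u, n)
  "talin" → 5 new (t, a, l, i, n)
  "belgal" → 6 new (b, e, l, g, a, l)
  "torven" → prefix "t" already present; 5 new (o, r, v, e, n)
Total nodes = 10 + 6 + 8 + 8 + 3 + 5 + 6 + 5 = 51

51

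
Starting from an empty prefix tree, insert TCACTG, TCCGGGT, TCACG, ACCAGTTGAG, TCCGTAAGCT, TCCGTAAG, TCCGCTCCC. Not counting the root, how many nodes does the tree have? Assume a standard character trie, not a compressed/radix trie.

33

For each word, the new-node count is its length minus the longest prefix already in the trie:
  "TCACTG" → 6 new (T, C, A, C, T, G)
  "TCCGGGT" → prefix "TC" already present; 5 new (C, G, G, G, T)
  "TCACG" → prefix "TCAC" already present; 1 new (G)
  "ACCAGTTGAG" → 10 new (A, C, C, A, G, T, T, G, A, G)
  "TCCGTAAGCT" → prefix "TCCG" already present; 6 new (T, A, A, G, C, T)
  "TCCGTAAG" → prefix "TCCGTAAG" already present; 0 new (none)
  "TCCGCTCCC" → prefix "TCCG" already present; 5 new (C, T, C, C, C)
Total nodes = 6 + 5 + 1 + 10 + 6 + 0 + 5 = 33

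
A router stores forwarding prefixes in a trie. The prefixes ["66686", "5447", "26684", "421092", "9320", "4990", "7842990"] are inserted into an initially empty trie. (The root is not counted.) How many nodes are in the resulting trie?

34

Insert word by word; a character creates a node only if that edge doesn't already exist:
  "66686" → 5 new (6, 6, 6, 8, 6)
  "5447" → 4 new (5, 4, 4, 7)
  "26684" → 5 new (2, 6, 6, 8, 4)
  "421092" → 6 new (4, 2, 1, 0, 9, 2)
  "9320" → 4 new (9, 3, 2, 0)
  "4990" → prefix "4" already present; 3 new (9, 9, 0)
  "7842990" → 7 new (7, 8, 4, 2, 9, 9, 0)
Total nodes = 5 + 4 + 5 + 6 + 4 + 3 + 7 = 34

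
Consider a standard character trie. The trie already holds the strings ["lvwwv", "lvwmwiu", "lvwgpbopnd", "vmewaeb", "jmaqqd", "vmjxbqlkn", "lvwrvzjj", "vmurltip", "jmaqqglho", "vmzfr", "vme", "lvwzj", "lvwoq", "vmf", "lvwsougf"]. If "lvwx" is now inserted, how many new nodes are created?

"lvw" is already a path in the trie; the remaining "x" must be added.
Each of the 1 remaining characters creates one node.

1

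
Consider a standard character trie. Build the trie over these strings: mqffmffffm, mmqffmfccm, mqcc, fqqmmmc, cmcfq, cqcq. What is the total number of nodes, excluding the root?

36

For each word, the new-node count is its length minus the longest prefix already in the trie:
  "mqffmffffm" → 10 new (m, q, f, f, m, f, f, f, f, m)
  "mmqffmfccm" → prefix "m" already present; 9 new (m, q, f, f, m, f, c, c, m)
  "mqcc" → prefix "mq" already present; 2 new (c, c)
  "fqqmmmc" → 7 new (f, q, q, m, m, m, c)
  "cmcfq" → 5 new (c, m, c, f, q)
  "cqcq" → prefix "c" already present; 3 new (q, c, q)
Total nodes = 10 + 9 + 2 + 7 + 5 + 3 = 36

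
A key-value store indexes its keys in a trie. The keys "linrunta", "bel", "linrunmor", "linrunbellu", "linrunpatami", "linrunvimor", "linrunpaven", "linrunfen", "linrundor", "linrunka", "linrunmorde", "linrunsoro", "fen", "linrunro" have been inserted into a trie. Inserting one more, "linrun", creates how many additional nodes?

Every character of "linrun" already lies on an existing path (it is a prefix of some stored word).
No new nodes are needed: 0.

0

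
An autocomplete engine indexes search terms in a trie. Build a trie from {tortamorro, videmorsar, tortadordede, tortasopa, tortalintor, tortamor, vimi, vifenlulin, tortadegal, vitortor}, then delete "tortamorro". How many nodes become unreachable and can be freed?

2

Walk "tortamorro" from the leaf back toward the root, removing each node that no remaining word uses.
The suffix "ro" (2 nodes) is used only by "tortamorro"; "tortamor" is itself a stored word, so pruning stops there.
Nodes removed: 2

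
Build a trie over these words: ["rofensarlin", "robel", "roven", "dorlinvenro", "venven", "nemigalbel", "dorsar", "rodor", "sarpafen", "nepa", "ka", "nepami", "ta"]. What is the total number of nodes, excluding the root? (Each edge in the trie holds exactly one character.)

Count nodes per top-level branch (shared prefixes stored once):
  'd'-branch (dorlinvenro, dorsar): 14 nodes
  'k'-branch (ka): 2 nodes
  'n'-branch (nemigalbel, nepa, nepami): 14 nodes
  'r'-branch (robel, rodor, rofensarlin, roven): 20 nodes
  's'-branch (sarpafen): 8 nodes
  't'-branch (ta): 2 nodes
  'v'-branch (venven): 6 nodes
Sum: 66

66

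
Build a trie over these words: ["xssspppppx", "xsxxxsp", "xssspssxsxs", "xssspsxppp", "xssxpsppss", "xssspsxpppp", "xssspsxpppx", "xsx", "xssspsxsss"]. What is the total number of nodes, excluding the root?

37

For each word, the new-node count is its length minus the longest prefix already in the trie:
  "xssspppppx" → 10 new (x, s, s, s, p, p, p, p, p, x)
  "xsxxxsp" → prefix "xs" already present; 5 new (x, x, x, s, p)
  "xssspssxsxs" → prefix "xsssp" already present; 6 new (s, s, x, s, x, s)
  "xssspsxppp" → prefix "xsssps" already present; 4 new (x, p, p, p)
  "xssxpsppss" → prefix "xss" already present; 7 new (x, p, s, p, p, s, s)
  "xssspsxpppp" → prefix "xssspsxppp" already present; 1 new (p)
  "xssspsxpppx" → prefix "xssspsxppp" already present; 1 new (x)
  "xsx" → prefix "xsx" already present; 0 new (none)
  "xssspsxsss" → prefix "xssspsx" already present; 3 new (s, s, s)
Total nodes = 10 + 5 + 6 + 4 + 7 + 1 + 1 + 0 + 3 = 37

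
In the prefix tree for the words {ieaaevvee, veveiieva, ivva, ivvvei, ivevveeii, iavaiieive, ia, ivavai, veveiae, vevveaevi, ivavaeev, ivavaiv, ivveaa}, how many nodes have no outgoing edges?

A leaf is a node with no children — equivalently, the end of a word that is not a proper prefix of any other stored word.
Those words: "iavaiieive", "ieaaevvee", "ivavaeev", "ivavaiv", "ivevveeii", "ivva", "ivveaa", "ivvvei", "veveiae", "veveiieva", "vevveaevi"
Leaf count: 11

11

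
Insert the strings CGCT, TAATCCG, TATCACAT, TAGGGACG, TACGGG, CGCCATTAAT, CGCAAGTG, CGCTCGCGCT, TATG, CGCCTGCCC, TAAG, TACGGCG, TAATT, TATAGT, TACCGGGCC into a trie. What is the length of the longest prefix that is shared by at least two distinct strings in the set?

5

Look for the deepest trie node that still has at least two words in its subtree.
e.g. "TACGGCG" and "TACGGG" share the prefix "TACGG" of length 5; no pair shares a longer one.
Longest shared-prefix length: 5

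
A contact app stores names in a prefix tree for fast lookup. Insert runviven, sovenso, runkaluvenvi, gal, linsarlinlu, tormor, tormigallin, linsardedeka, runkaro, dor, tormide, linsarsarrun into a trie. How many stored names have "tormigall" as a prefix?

Walk to "tormigall"; the words in its subtree are exactly those with that prefix.
Words under "tormigall": tormigallin
Count: 1

1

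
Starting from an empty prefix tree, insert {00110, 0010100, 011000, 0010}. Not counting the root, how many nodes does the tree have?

14

Trace insertions, counting only characters that open a new branch:
  "00110" → 5 new (0, 0, 1, 1, 0)
  "0010100" → prefix "001" already present; 4 new (0, 1, 0, 0)
  "011000" → prefix "0" already present; 5 new (1, 1, 0, 0, 0)
  "0010" → prefix "0010" already present; 0 new (none)
Total nodes = 5 + 4 + 5 + 0 = 14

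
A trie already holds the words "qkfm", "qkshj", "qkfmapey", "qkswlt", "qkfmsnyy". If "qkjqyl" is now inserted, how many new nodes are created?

Walking "qkjqyl" from the root, the first 2 characters ("qk") follow existing edges; "j" is the first miss.
So 6 − 2 = 4 new nodes.

4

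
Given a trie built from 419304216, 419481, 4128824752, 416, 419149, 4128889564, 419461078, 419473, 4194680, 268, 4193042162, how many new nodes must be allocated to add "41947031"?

3

The longest prefix of "41947031" already in the trie is "41947" (length 5).
So 8 − 5 = 3 new nodes.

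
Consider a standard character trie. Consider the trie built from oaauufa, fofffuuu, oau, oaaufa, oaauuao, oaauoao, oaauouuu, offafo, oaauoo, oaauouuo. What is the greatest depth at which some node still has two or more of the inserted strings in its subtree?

7

Equivalently: take the maximum, over all pairs, of their longest common prefix length.
e.g. "oaauouuo" and "oaauouuu" share the prefix "oaauouu" of length 7; no pair shares a longer one.
Longest shared-prefix length: 7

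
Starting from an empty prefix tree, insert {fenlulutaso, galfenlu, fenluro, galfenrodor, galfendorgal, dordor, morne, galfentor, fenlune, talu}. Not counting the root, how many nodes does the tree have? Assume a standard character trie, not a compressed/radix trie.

52

For each word, the new-node count is its length minus the longest prefix already in the trie:
  "fenlulutaso" → 11 new (f, e, n, l, u, l, u, t, a, s, o)
  "galfenlu" → 8 new (g, a, l, f, e, n, l, u)
  "fenluro" → prefix "fenlu" already present; 2 new (r, o)
  "galfenrodor" → prefix "galfen" already present; 5 new (r, o, d, o, r)
  "galfendorgal" → prefix "galfen" already present; 6 new (d, o, r, g, a, l)
  "dordor" → 6 new (d, o, r, d, o, r)
  "morne" → 5 new (m, o, r, n, e)
  "galfentor" → prefix "galfen" already present; 3 new (t, o, r)
  "fenlune" → prefix "fenlu" already present; 2 new (n, e)
  "talu" → 4 new (t, a, l, u)
Total nodes = 11 + 8 + 2 + 5 + 6 + 6 + 5 + 3 + 2 + 4 = 52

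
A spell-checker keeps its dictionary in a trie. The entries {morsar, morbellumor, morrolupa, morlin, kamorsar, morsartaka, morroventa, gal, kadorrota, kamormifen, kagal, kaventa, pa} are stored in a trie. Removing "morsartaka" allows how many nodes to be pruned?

After clearing the end-marker at "morsartaka", prune upward until reaching a node still needed by another word.
The suffix "taka" (4 nodes) is used only by "morsartaka"; "morsar" is itself a stored word, so pruning stops there.
Nodes removed: 4

4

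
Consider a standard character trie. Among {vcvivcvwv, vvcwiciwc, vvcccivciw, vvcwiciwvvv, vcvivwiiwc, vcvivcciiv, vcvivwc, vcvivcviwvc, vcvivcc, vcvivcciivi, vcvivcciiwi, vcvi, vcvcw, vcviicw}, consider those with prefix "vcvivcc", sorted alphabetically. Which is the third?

vcvivcciivi

Filter for "vcvivcc…" and sort: "vcvivcc", "vcvivcciiv", "vcvivcciivi", "vcvivcciiwi"
Position 3: vcvivcciivi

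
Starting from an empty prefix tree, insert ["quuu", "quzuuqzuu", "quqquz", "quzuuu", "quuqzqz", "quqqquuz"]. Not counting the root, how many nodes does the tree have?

Insert word by word; a character creates a node only if that edge doesn't already exist:
  "quuu" → 4 new (q, u, u, u)
  "quzuuqzuu" → prefix "qu" already present; 7 new (z, u, u, q, z, u, u)
  "quqquz" → prefix "qu" already present; 4 new (q, q, u, z)
  "quzuuu" → prefix "quzuu" already present; 1 new (u)
  "quuqzqz" → prefix "quu" already present; 4 new (q, z, q, z)
  "quqqquuz" → prefix "quqq" already present; 4 new (q, u, u, z)
Total nodes = 4 + 7 + 4 + 1 + 4 + 4 = 24

24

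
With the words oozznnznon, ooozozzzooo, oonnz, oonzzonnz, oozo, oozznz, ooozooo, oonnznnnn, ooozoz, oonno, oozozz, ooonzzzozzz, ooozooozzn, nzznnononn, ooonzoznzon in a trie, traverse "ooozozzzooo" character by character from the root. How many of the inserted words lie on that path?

2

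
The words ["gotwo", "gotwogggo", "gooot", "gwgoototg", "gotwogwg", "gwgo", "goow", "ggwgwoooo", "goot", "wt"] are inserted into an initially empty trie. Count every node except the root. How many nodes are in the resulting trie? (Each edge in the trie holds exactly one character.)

34

Trie structure (* marks end of a word):
(root)
├─ g
│  ├─ g
│  │  └─ w
│  │     └─ g
│  │        └─ w
│  │           └─ o
│  │              └─ o
│  │                 └─ o
│  │                    └─ o *
│  ├─ o
│  │  ├─ o
│  │  │  ├─ o
│  │  │  │  └─ t *
│  │  │  ├─ t *
│  │  │  └─ w *
│  │  └─ t
│  │     └─ w
│  │        └─ o *
│  │           └─ g
│  │              ├─ g
│  │              │  └─ g
│  │              │     └─ o *
│  │              └─ w
│  │                 └─ g *
│  └─ w
│     └─ g
│        └─ o *
│           └─ o
│              └─ t
│                 └─ o
│                    └─ t
│                       └─ g *
└─ w
   └─ t *
Counting every labelled node above: 34.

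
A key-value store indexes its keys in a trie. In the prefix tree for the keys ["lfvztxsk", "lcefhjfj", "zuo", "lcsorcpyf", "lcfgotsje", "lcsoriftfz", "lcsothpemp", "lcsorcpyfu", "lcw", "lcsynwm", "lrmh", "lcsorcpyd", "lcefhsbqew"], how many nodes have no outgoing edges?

12

Leaves are exactly the stored words that no other stored word extends.
Those words: "lcefhjfj", "lcefhsbqew", "lcfgotsje", "lcsorcpyd", "lcsorcpyfu", "lcsoriftfz", "lcsothpemp", "lcsynwm", "lcw", "lfvztxsk", "lrmh", "zuo"
Leaf count: 12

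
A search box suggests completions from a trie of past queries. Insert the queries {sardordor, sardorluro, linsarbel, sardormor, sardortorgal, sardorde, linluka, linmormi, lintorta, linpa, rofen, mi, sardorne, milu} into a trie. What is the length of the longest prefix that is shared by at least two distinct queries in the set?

The deepest shared node is where two words last agree before diverging.
e.g. "sardorde" and "sardordor" share the prefix "sardord" of length 7; no pair shares a longer one.
Longest shared-prefix length: 7

7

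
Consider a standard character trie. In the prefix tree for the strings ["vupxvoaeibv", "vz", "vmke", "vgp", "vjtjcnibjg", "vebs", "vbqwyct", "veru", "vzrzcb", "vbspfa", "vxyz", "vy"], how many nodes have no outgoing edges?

11

Leaves are exactly the stored words that no other stored word extends.
Those words: "vbqwyct", "vbspfa", "vebs", "veru", "vgp", "vjtjcnibjg", "vmke", "vupxvoaeibv", "vxyz", "vy", "vzrzcb"
Leaf count: 11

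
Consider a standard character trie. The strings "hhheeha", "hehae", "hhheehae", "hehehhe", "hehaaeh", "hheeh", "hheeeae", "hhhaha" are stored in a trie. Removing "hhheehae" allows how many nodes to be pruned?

A node on "hhheehae"'s path can go only if nothing else ends at it or branches off below it.
The suffix "e" (1 node) is used only by "hhheehae"; "hhheeha" is itself a stored word, so pruning stops there.
Nodes removed: 1

1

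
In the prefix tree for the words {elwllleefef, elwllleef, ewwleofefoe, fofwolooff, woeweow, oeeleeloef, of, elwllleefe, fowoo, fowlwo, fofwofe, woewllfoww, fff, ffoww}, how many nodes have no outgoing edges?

12

A leaf is a node with no children — equivalently, the end of a word that is not a proper prefix of any other stored word.
Those words: "elwllleefef", "ewwleofefoe", "fff", "ffoww", "fofwofe", "fofwolooff", "fowlwo", "fowoo", "oeeleeloef", "of", "woeweow", "woewllfoww"
Leaf count: 12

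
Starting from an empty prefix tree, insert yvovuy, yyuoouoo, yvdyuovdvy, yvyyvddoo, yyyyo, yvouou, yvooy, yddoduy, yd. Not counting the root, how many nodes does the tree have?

42

Trace insertions, counting only characters that open a new branch:
  "yvovuy" → 6 new (y, v, o, v, u, y)
  "yyuoouoo" → prefix "y" already present; 7 new (y, u, o, o, u, o, o)
  "yvdyuovdvy" → prefix "yv" already present; 8 new (d, y, u, o, v, d, v, y)
  "yvyyvddoo" → prefix "yv" already present; 7 new (y, y, v, d, d, o, o)
  "yyyyo" → prefix "yy" already present; 3 new (y, y, o)
  "yvouou" → prefix "yvo" already present; 3 new (u, o, u)
  "yvooy" → prefix "yvo" already present; 2 new (o, y)
  "yddoduy" → prefix "y" already present; 6 new (d, d, o, d, u, y)
  "yd" → prefix "yd" already present; 0 new (none)
Total nodes = 6 + 7 + 8 + 7 + 3 + 3 + 2 + 6 + 0 = 42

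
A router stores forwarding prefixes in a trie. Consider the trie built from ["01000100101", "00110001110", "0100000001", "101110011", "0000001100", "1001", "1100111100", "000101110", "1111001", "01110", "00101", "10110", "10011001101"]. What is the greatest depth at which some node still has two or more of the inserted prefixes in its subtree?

Equivalently: take the maximum, over all pairs, of their longest common prefix length.
"0100000001" and "01000100101" agree on "01000" (5 characters) before diverging; nothing deeper is shared.
Longest shared-prefix length: 5

5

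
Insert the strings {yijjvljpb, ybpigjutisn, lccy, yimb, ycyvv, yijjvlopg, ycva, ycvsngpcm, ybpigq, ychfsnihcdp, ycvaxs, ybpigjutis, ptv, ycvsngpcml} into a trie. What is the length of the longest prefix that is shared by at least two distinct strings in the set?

10

Equivalently: take the maximum, over all pairs, of their longest common prefix length.
"ybpigjutis" and "ybpigjutisn" agree on "ybpigjutis" (10 characters) before diverging; nothing deeper is shared.
Longest shared-prefix length: 10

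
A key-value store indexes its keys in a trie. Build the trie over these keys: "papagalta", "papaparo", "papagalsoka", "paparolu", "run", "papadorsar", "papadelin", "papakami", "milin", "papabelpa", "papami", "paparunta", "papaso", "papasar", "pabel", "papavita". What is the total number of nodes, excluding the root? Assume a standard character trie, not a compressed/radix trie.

65

Trace insertions, counting only characters that open a new branch:
  "papagalta" → 9 new (p, a, p, a, g, a, l, t, a)
  "papaparo" → prefix "papa" already present; 4 new (p, a, r, o)
  "papagalsoka" → prefix "papagal" already present; 4 new (s, o, k, a)
  "paparolu" → prefix "papa" already present; 4 new (r, o, l, u)
  "run" → 3 new (r, u, n)
  "papadorsar" → prefix "papa" already present; 6 new (d, o, r, s, a, r)
  "papadelin" → prefix "papad" already present; 4 new (e, l, i, n)
  "papakami" → prefix "papa" already present; 4 new (k, a, m, i)
  "milin" → 5 new (m, i, l, i, n)
  "papabelpa" → prefix "papa" already present; 5 new (b, e, l, p, a)
  "papami" → prefix "papa" already present; 2 new (m, i)
  "paparunta" → prefix "papar" already present; 4 new (u, n, t, a)
  "papaso" → prefix "papa" already present; 2 new (s, o)
  "papasar" → prefix "papas" already present; 2 new (a, r)
  "pabel" → prefix "pa" already present; 3 new (b, e, l)
  "papavita" → prefix "papa" already present; 4 new (v, i, t, a)
Total nodes = 9 + 4 + 4 + 4 + 3 + 6 + 4 + 4 + 5 + 5 + 2 + 4 + 2 + 2 + 3 + 4 = 65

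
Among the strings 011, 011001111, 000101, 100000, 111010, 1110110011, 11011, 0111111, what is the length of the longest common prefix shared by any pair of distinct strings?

5

The deepest shared node is where two words last agree before diverging.
"111010" and "1110110011" agree on "11101" (5 characters) before diverging; nothing deeper is shared.
Longest shared-prefix length: 5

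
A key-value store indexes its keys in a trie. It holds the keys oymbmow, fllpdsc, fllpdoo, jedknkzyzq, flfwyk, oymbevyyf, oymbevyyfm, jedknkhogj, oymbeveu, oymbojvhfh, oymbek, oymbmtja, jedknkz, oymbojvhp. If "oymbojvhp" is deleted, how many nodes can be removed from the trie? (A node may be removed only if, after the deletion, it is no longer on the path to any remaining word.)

Walk "oymbojvhp" from the leaf back toward the root, removing each node that no remaining word uses.
The suffix "p" (1 node) is used only by "oymbojvhp"; the node for "oymbojvh" still has the child "f", so pruning stops there.
Nodes removed: 1

1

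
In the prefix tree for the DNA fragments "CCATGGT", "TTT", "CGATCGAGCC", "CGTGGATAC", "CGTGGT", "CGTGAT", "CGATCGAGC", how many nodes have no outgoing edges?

Leaves are exactly the stored words that no other stored word extends.
Those words: "CCATGGT", "CGATCGAGCC", "CGTGAT", "CGTGGATAC", "CGTGGT", "TTT"
Leaf count: 6

6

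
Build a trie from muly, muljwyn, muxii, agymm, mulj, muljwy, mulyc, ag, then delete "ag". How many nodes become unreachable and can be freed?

A node on "ag"'s path can go only if nothing else ends at it or branches off below it.
Every node on "ag" is still needed (e.g. by "agymm"), so nothing is freed.
Nodes removed: 0

0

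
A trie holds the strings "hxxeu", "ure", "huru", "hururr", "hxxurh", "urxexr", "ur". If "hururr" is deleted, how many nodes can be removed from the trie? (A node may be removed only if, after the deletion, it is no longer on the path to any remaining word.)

2

Walk "hururr" from the leaf back toward the root, removing each node that no remaining word uses.
The suffix "rr" (2 nodes) is used only by "hururr"; "huru" is itself a stored word, so pruning stops there.
Nodes removed: 2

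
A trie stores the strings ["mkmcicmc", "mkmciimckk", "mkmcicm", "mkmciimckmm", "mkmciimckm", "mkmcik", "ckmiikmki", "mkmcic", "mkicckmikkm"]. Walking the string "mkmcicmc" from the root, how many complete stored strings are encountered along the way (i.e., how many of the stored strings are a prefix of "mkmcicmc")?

3

Walk "mkmcicmc" from the root; an end-of-word marker is hit whenever a stored word is a prefix of "mkmcicmc".
Prefixes of the query that are stored words: "mkmcic", "mkmcicm", "mkmcicmc"
Count: 3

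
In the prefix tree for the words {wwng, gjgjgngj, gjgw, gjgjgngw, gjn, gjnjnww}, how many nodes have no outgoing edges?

A leaf is a node with no children — equivalently, the end of a word that is not a proper prefix of any other stored word.
Those words: "gjgjgngj", "gjgjgngw", "gjgw", "gjnjnww", "wwng"
Leaf count: 5

5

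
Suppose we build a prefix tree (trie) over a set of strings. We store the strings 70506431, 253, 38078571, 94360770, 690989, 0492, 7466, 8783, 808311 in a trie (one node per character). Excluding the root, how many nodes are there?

For each word, the new-node count is its length minus the longest prefix already in the trie:
  "70506431" → 8 new (7, 0, 5, 0, 6, 4, 3, 1)
  "253" → 3 new (2, 5, 3)
  "38078571" → 8 new (3, 8, 0, 7, 8, 5, 7, 1)
  "94360770" → 8 new (9, 4, 3, 6, 0, 7, 7, 0)
  "690989" → 6 new (6, 9, 0, 9, 8, 9)
  "0492" → 4 new (0, 4, 9, 2)
  "7466" → prefix "7" already present; 3 new (4, 6, 6)
  "8783" → 4 new (8, 7, 8, 3)
  "808311" → prefix "8" already present; 5 new (0, 8, 3, 1, 1)
Total nodes = 8 + 3 + 8 + 8 + 6 + 4 + 3 + 4 + 5 = 49

49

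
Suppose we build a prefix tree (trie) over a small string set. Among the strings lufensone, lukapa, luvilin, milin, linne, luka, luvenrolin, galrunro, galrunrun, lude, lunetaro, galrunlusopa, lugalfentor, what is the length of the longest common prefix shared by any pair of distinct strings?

The deepest shared node is where two words last agree before diverging.
e.g. "galrunro" and "galrunrun" share the prefix "galrunr" of length 7; no pair shares a longer one.
Longest shared-prefix length: 7

7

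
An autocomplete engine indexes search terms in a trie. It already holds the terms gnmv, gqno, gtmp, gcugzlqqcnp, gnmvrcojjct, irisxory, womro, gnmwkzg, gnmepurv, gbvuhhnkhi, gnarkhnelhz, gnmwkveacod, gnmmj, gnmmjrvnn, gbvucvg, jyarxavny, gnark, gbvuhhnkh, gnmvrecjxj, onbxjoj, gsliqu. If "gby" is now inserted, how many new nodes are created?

"gb" is already a path in the trie; the remaining "y" must be added.
New nodes needed: |"gby"| − 2 = 3 − 2 = 1.

1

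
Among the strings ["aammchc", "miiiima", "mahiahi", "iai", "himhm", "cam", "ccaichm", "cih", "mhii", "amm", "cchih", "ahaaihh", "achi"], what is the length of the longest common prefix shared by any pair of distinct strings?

2

The deepest shared node is where two words last agree before diverging.
"ccaichm" and "cchih" agree on "cc" (2 characters) before diverging; nothing deeper is shared.
Longest shared-prefix length: 2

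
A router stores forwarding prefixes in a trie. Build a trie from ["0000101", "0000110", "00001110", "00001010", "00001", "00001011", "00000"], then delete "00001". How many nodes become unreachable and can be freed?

0

A node on "00001"'s path can go only if nothing else ends at it or branches off below it.
Every node on "00001" is still needed (e.g. by "0000101"), so nothing is freed.
Nodes removed: 0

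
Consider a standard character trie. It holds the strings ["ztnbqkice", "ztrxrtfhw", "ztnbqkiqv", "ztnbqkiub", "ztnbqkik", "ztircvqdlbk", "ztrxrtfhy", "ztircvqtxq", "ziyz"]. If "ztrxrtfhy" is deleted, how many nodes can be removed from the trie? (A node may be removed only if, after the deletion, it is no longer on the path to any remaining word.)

After clearing the end-marker at "ztrxrtfhy", prune upward until reaching a node still needed by another word.
The suffix "y" (1 node) is used only by "ztrxrtfhy"; the node for "ztrxrtfh" still has the child "w", so pruning stops there.
Nodes removed: 1

1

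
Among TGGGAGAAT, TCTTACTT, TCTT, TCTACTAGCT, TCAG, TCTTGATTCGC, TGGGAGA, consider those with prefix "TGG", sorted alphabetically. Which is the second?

Words with prefix "TGG", in lexicographic order: "TGGGAGA", "TGGGAGAAT"
The 2nd is TGGGAGAAT.

TGGGAGAAT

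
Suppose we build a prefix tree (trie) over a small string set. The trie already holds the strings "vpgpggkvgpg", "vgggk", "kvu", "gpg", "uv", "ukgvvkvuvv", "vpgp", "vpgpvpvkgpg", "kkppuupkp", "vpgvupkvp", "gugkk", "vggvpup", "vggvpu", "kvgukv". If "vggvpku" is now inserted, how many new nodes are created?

2

"vggvp" is already a path in the trie; the remaining "ku" must be added.
New nodes needed: |"vggvpku"| − 5 = 7 − 5 = 2.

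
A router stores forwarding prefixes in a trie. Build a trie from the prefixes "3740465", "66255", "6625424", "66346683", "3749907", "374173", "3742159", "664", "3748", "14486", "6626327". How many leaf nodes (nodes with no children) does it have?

11

Leaves are exactly the stored words that no other stored word extends.
Those words: "14486", "3740465", "374173", "3742159", "3748", "3749907", "6625424", "66255", "6626327", "66346683", "664"
Leaf count: 11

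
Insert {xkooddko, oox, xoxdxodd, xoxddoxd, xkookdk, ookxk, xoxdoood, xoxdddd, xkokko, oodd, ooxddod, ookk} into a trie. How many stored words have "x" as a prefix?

7

Traverse to the node for "x", then collect every word in that subtree.
Words under "x": xkokko, xkooddko, xkookdk, xoxdddd, xoxddoxd, xoxdoood, xoxdxodd
Count: 7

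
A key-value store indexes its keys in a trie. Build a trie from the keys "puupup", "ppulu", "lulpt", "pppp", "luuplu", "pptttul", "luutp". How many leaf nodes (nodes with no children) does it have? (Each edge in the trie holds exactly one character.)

7

Leaves are exactly the stored words that no other stored word extends.
Those words: "lulpt", "luuplu", "luutp", "pppp", "pptttul", "ppulu", "puupup"
Leaf count: 7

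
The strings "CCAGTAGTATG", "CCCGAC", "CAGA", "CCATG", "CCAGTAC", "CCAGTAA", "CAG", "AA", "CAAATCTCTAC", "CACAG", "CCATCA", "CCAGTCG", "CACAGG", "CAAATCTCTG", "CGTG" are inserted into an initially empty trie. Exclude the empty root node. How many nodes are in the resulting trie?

45

For each word, the new-node count is its length minus the longest prefix already in the trie:
  "CCAGTAGTATG" → 11 new (C, C, A, G, T, A, G, T, A, T, G)
  "CCCGAC" → prefix "CC" already present; 4 new (C, G, A, C)
  "CAGA" → prefix "C" already present; 3 new (A, G, A)
  "CCATG" → prefix "CCA" already present; 2 new (T, G)
  "CCAGTAC" → prefix "CCAGTA" already present; 1 new (C)
  "CCAGTAA" → prefix "CCAGTA" already present; 1 new (A)
  "CAG" → prefix "CAG" already present; 0 new (none)
  "AA" → 2 new (A, A)
  "CAAATCTCTAC" → prefix "CA" already present; 9 new (A, A, T, C, T, C, T, A, C)
  "CACAG" → prefix "CA" already present; 3 new (C, A, G)
  "CCATCA" → prefix "CCAT" already present; 2 new (C, A)
  "CCAGTCG" → prefix "CCAGT" already present; 2 new (C, G)
  "CACAGG" → prefix "CACAG" already present; 1 new (G)
  "CAAATCTCTG" → prefix "CAAATCTCT" already present; 1 new (G)
  "CGTG" → prefix "C" already present; 3 new (G, T, G)
Total nodes = 11 + 4 + 3 + 2 + 1 + 1 + 0 + 2 + 9 + 3 + 2 + 2 + 1 + 1 + 3 = 45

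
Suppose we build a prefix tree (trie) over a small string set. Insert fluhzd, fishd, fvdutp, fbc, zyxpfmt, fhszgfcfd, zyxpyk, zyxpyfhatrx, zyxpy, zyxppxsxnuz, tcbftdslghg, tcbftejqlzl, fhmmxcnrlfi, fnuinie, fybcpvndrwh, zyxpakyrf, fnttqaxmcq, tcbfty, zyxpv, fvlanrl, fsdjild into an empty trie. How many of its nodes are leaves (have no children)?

Leaves are exactly the stored words that no other stored word extends.
Those words: "fbc", "fhmmxcnrlfi", "fhszgfcfd", "fishd", "fluhzd", "fnttqaxmcq", "fnuinie", "fsdjild", "fvdutp", "fvlanrl", "fybcpvndrwh", "tcbftdslghg", "tcbftejqlzl", "tcbfty", "zyxpakyrf", "zyxpfmt", "zyxppxsxnuz", "zyxpv", "zyxpyfhatrx", "zyxpyk"
Leaf count: 20

20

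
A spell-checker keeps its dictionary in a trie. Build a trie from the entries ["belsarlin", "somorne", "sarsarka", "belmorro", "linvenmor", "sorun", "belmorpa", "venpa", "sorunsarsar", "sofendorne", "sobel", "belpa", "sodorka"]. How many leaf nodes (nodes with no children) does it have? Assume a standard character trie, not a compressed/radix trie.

12

A leaf is a node with no children — equivalently, the end of a word that is not a proper prefix of any other stored word.
Those words: "belmorpa", "belmorro", "belpa", "belsarlin", "linvenmor", "sarsarka", "sobel", "sodorka", "sofendorne", "somorne", "sorunsarsar", "venpa"
Leaf count: 12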